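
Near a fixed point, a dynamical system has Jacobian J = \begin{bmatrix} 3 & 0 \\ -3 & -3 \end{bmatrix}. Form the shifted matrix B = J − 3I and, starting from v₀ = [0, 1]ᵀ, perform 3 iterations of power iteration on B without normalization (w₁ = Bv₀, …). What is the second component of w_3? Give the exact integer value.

B = J − 3I has rows (0, 0); (-3, -6)
w1 = Bv₀ = (0, -6)
w2 = Bw1 = (0, 36)
w3 = Bw2 = (0, -216)
Requested component of w3: -216

-216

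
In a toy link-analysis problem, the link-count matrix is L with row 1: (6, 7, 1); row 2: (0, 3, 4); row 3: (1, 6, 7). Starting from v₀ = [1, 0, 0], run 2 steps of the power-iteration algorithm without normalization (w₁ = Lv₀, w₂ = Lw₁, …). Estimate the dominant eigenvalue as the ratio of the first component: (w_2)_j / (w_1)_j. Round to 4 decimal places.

6.1667

w1 = Lv₀ = (6·1 + 7·0 + 1·0; 0·1 + 3·0 + 4·0; 1·1 + 6·0 + 7·0) = (6, 0, 1)
w2 = Lw1 = (6·6 + 7·0 + 1·1; 0·6 + 3·0 + 4·1; 1·6 + 6·0 + 7·1) = (37, 4, 13)
Ratio at component: 37 / 6 = 6.1667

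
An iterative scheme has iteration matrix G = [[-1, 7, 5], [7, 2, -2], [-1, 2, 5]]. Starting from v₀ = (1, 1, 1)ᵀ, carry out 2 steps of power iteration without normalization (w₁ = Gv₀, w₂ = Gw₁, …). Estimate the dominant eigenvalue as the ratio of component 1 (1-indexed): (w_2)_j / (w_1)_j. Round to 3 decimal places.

w1 = Gv₀ = ((-1)·1 + 7·1 + 5·1; 7·1 + 2·1 + (-2)·1; (-1)·1 + 2·1 + 5·1) = (11, 7, 6)
w2 = Gw1 = ((-1)·11 + 7·7 + 5·6; 7·11 + 2·7 + (-2)·6; (-1)·11 + 2·7 + 5·6) = (68, 79, 33)
Ratio at component: 68 / 11 = 6.182

λ ≈ 6.182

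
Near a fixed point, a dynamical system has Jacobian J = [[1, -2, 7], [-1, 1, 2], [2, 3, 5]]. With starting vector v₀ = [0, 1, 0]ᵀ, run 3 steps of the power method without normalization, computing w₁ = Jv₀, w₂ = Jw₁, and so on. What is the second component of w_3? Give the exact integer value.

w1 = Jv₀ = (-2, 1, 3)
w2 = Jw1 = (17, 9, 14)
w3 = Jw2 = (97, 20, 131)
The requested component of w3 is 20.

20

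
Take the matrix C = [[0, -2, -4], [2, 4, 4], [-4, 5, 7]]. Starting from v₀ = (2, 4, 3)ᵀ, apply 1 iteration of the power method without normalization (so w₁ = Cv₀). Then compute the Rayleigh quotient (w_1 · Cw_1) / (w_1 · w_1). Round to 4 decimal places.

10.5464

w1 = Cv₀ = (0·2 + (-2)·4 + (-4)·3; 2·2 + 4·4 + 4·3; (-4)·2 + 5·4 + 7·3) = (-20, 32, 33)
Cw1 = (-196, 220, 471)
w1·Cw1 = (-20)·(-196) + 32·220 + 33·471 = 26503; w1·w1 = (-20)·(-20) + 32·32 + 33·33 = 2513
λ ≈ 26503/2513 = 10.5464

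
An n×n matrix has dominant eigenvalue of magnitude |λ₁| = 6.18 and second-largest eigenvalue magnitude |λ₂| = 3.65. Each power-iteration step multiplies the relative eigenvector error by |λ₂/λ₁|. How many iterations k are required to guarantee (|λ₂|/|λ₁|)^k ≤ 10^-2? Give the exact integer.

9

|λ₂/λ₁| = 3.65/6.18 = 0.59061
Need k ≥ ln(10^-2) / ln(0.59061) = -4.6052 / -0.5266 ≈ 8.745
Smallest integer k satisfying the bound: 9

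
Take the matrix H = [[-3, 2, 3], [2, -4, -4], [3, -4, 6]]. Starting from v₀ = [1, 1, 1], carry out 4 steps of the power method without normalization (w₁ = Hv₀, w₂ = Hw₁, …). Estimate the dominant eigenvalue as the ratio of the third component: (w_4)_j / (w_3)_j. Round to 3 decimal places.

λ ≈ 11.414

w1 = Hv₀ = ((-3)·1 + 2·1 + 3·1; 2·1 + (-4)·1 + (-4)·1; 3·1 + (-4)·1 + 6·1) = (2, -6, 5)
w2 = Hw1 = ((-3)·2 + 2·(-6) + 3·5; 2·2 + (-4)·(-6) + (-4)·5; 3·2 + (-4)·(-6) + 6·5) = (-3, 8, 60)
w3 = Hw2 = (205, -278, 319)
w4 = Hw3 = (-214, 246, 3641)
Ratio at component: 3641 / 319 = 11.414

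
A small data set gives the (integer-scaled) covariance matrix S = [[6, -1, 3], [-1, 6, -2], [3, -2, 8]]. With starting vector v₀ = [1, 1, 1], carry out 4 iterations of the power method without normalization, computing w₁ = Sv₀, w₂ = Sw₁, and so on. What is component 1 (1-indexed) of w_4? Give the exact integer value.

7416

w1 = Sv₀ = (8, 3, 9)
w2 = Sw1 = (72, -8, 90)
w3 = Sw2 = (710, -300, 952)
w4 = Sw3 = (7416, -4414, 10346)
The requested component of w4 is 7416.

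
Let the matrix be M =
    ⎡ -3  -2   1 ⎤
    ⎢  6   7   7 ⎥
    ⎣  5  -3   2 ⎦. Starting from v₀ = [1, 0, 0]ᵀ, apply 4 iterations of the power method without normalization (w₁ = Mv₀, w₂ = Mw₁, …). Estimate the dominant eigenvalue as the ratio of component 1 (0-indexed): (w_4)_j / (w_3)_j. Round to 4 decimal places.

-1.9886

w1 = Mv₀ = ((-3)·1 + (-2)·0 + 1·0; 6·1 + 7·0 + 7·0; 5·1 + (-3)·0 + 2·0) = (-3, 6, 5)
w2 = Mw1 = ((-3)·(-3) + (-2)·6 + 1·5; 6·(-3) + 7·6 + 7·5; 5·(-3) + (-3)·6 + 2·5) = (2, 59, -23)
w3 = Mw2 = (-147, 264, -213)
w4 = Mw3 = (-300, -525, -1953)
Ratio at component: -525 / 264 = -1.9886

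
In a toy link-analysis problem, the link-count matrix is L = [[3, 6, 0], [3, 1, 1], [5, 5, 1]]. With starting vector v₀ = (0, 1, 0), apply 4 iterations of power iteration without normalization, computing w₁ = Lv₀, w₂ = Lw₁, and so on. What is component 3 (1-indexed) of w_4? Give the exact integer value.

w1 = Lv₀ = (3·0 + 6·1 + 0·0; 3·0 + 1·1 + 1·0; 5·0 + 5·1 + 1·0) = (6, 1, 5)
w2 = Lw1 = (3·6 + 6·1 + 0·5; 3·6 + 1·1 + 1·5; 5·6 + 5·1 + 1·5) = (24, 24, 40)
w3 = Lw2 = (216, 136, 280)
w4 = Lw3 = (1464, 1064, 2040)
The requested component of w4 is 2040.

2040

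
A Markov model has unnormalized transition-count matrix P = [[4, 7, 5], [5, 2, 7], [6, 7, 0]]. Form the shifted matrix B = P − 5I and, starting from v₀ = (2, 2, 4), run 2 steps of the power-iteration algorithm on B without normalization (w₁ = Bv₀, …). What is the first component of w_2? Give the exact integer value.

222

B = P − 5I has rows (-1, 7, 5); (5, -3, 7); (6, 7, -5)
w1 = Bv₀ = ((-1)·2 + 7·2 + 5·4; 5·2 + (-3)·2 + 7·4; 6·2 + 7·2 + (-5)·4) = (32, 32, 6)
w2 = Bw1 = ((-1)·32 + 7·32 + 5·6; 5·32 + (-3)·32 + 7·6; 6·32 + 7·32 + (-5)·6) = (222, 106, 386)
Requested component of w2: 222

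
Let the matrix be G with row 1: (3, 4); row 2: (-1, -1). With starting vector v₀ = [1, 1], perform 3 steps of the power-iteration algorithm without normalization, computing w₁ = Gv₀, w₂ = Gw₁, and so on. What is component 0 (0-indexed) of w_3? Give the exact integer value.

w1 = Gv₀ = (7, -2)
w2 = Gw1 = (13, -5)
w3 = Gw2 = (19, -8)
The requested component of w3 is 19.

19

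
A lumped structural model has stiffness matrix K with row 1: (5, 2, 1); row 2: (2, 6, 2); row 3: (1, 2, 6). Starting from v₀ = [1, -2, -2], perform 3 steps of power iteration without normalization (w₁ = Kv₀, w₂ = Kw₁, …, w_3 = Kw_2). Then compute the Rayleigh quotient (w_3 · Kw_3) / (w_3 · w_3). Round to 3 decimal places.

9.067

w1 = Kv₀ = (-1, -14, -15)
w2 = Kw1 = (-48, -116, -119)
w3 = Kw2 = (-591, -1030, -994)
Kw3 = (-6009, -9350, -8615)
w3·Kw3 = (-591)·(-6009) + (-1030)·(-9350) + (-994)·(-8615) = 21745129; w3·w3 = (-591)·(-591) + (-1030)·(-1030) + (-994)·(-994) = 2398217
λ ≈ 21745129/2398217 = 9.067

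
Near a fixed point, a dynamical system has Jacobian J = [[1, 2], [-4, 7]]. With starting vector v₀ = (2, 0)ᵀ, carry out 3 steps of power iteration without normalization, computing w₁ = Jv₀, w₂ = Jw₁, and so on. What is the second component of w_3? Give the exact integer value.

-392

w1 = Jv₀ = (2, -8)
w2 = Jw1 = (-14, -64)
w3 = Jw2 = (-142, -392)
The requested component of w3 is -392.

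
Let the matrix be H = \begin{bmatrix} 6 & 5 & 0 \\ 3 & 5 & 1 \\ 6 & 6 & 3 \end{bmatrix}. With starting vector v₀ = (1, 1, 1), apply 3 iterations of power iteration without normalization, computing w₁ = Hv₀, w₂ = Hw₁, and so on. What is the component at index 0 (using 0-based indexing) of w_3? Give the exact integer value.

1131

w1 = Hv₀ = (6·1 + 5·1 + 0·1; 3·1 + 5·1 + 1·1; 6·1 + 6·1 + 3·1) = (11, 9, 15)
w2 = Hw1 = (6·11 + 5·9 + 0·15; 3·11 + 5·9 + 1·15; 6·11 + 6·9 + 3·15) = (111, 93, 165)
w3 = Hw2 = (1131, 963, 1719)
The requested component of w3 is 1131.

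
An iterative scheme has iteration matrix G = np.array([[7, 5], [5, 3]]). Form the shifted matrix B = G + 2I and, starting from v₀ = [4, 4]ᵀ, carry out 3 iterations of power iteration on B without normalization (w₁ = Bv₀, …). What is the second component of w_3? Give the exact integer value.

5920

B = G + 2I has rows (9, 5); (5, 5)
w1 = Bv₀ = (9·4 + 5·4; 5·4 + 5·4) = (56, 40)
w2 = Bw1 = (9·56 + 5·40; 5·56 + 5·40) = (704, 480)
w3 = Bw2 = (8736, 5920)
Requested component of w3: 5920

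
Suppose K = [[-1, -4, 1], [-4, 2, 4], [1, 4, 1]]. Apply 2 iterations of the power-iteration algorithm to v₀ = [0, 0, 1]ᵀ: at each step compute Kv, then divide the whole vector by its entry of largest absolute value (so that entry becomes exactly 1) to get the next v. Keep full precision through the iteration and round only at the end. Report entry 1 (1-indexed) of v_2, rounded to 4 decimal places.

-0.8889

Kv0 = (1.00000, 4.00000, 1.00000); divide by 4.00000 → v1 = (0.25000, 1.00000, 0.25000)
Kv1 = (-4.00000, 2.00000, 4.50000); divide by 4.50000 → v2 = (-0.88889, 0.44444, 1.00000)
Requested entry of v2: -16/18 = -0.8889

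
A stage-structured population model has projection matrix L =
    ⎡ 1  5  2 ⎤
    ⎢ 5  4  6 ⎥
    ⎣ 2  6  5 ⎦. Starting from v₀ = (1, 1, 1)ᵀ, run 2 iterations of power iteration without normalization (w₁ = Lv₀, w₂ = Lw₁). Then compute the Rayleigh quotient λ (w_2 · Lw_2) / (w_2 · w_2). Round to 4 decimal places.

w1 = Lv₀ = (8, 15, 13)
w2 = Lw1 = (109, 178, 171)
Lw2 = (1341, 2283, 2141)
w2·Lw2 = 109·1341 + 178·2283 + 171·2141 = 918654; w2·w2 = 109·109 + 178·178 + 171·171 = 72806
λ ≈ 918654/72806 = 12.6178

12.6178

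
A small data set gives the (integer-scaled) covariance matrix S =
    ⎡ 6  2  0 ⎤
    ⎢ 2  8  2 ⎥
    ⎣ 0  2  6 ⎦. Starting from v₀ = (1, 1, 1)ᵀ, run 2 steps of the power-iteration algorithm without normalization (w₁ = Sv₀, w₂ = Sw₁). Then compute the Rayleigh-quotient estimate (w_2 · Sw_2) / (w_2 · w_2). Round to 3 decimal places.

w1 = Sv₀ = (6·1 + 2·1 + 0·1; 2·1 + 8·1 + 2·1; 0·1 + 2·1 + 6·1) = (8, 12, 8)
w2 = Sw1 = (6·8 + 2·12 + 0·8; 2·8 + 8·12 + 2·8; 0·8 + 2·12 + 6·8) = (72, 128, 72)
Sw2 = (688, 1312, 688)
w2·Sw2 = 72·688 + 128·1312 + 72·688 = 267008; w2·w2 = 72·72 + 128·128 + 72·72 = 26752
λ ≈ 267008/26752 = 9.981

λ ≈ 9.981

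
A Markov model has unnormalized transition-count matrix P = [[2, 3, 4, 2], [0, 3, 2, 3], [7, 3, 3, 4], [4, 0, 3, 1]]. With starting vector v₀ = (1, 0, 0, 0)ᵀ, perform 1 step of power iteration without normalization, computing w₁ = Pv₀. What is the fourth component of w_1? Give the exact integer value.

4

w1 = Pv₀ = (2, 0, 7, 4)
The requested component of w1 is 4.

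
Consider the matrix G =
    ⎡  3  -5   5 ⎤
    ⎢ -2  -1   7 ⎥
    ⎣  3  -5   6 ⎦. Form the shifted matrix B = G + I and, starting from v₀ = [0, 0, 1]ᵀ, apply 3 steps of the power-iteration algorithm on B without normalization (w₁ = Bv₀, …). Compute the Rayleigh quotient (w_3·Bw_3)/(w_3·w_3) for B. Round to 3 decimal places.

B = G + I has rows (4, -5, 5); (-2, 0, 7); (3, -5, 7)
w1 = Bv₀ = (4·0 + (-5)·0 + 5·1; (-2)·0 + 0·0 + 7·1; 3·0 + (-5)·0 + 7·1) = (5, 7, 7)
w2 = Bw1 = (4·5 + (-5)·7 + 5·7; (-2)·5 + 0·7 + 7·7; 3·5 + (-5)·7 + 7·7) = (20, 39, 29)
w3 = Bw2 = (30, 163, 68)
Bw3 = (-355, 416, -249)
w3·Bw3 = 40226; w3·w3 = 32093; μ ≈ 40226/32093 = 1.253

1.253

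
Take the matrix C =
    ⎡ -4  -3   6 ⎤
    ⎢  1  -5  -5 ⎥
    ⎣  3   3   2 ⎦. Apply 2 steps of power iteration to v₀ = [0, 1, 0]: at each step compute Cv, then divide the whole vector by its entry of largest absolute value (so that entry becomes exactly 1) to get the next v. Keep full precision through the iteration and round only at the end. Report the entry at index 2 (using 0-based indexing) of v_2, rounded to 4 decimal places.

-0.4000

Cv0 = (-3.00000, -5.00000, 3.00000); divide by -5.00000 → v1 = (0.60000, 1.00000, -0.60000)
Cv1 = (-9.00000, -1.40000, 3.60000); divide by -9.00000 → v2 = (1.00000, 0.15556, -0.40000)
Requested entry of v2: -18/45 = -0.4000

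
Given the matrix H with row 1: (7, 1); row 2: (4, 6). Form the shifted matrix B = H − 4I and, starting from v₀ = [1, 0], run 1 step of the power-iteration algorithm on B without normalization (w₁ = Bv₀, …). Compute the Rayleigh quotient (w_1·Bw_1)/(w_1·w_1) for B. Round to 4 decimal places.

B = H − 4I has rows (3, 1); (4, 2)
w1 = Bv₀ = (3·1 + 1·0; 4·1 + 2·0) = (3, 4)
Bw1 = (13, 20)
w1·Bw1 = 119; w1·w1 = 25; μ ≈ 119/25 = 4.7600

μ ≈ 4.7600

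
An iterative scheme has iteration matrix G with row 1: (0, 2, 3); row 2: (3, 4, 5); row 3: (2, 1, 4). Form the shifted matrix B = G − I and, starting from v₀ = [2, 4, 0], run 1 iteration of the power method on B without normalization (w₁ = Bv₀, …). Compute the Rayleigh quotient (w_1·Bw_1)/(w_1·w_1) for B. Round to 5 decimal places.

6.53774

B = G − I has rows (-1, 2, 3); (3, 3, 5); (2, 1, 3)
w1 = Bv₀ = (6, 18, 8)
Bw1 = (54, 112, 54)
w1·Bw1 = 2772; w1·w1 = 424; μ ≈ 2772/424 = 6.53774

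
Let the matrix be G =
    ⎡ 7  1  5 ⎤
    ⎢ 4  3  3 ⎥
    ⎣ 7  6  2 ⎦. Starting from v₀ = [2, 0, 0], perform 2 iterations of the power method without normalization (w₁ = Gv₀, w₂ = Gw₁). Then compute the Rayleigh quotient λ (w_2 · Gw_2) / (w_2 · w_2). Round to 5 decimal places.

12.97594

w1 = Gv₀ = (14, 8, 14)
w2 = Gw1 = (176, 122, 174)
Gw2 = (2224, 1592, 2312)
w2·Gw2 = 176·2224 + 122·1592 + 174·2312 = 987936; w2·w2 = 176·176 + 122·122 + 174·174 = 76136
λ ≈ 987936/76136 = 12.97594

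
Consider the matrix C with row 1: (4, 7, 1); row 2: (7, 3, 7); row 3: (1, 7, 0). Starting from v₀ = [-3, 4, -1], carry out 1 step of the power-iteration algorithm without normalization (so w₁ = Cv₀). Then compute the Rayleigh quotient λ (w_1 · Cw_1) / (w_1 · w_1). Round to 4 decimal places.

w1 = Cv₀ = (15, -16, 25)
Cw1 = (-27, 232, -97)
w1·Cw1 = 15·(-27) + (-16)·232 + 25·(-97) = -6542; w1·w1 = 15·15 + (-16)·(-16) + 25·25 = 1106
λ ≈ -6542/1106 = -5.9150

λ ≈ -5.9150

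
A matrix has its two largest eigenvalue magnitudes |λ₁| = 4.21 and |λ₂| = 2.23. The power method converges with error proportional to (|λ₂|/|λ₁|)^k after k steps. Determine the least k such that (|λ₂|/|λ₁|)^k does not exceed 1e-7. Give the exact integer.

|λ₂/λ₁| = 2.23/4.21 = 0.52969
Need k ≥ ln(1e-7) / ln(0.52969) = -16.1181 / -0.6355 ≈ 25.364
Smallest integer k satisfying the bound: 26

26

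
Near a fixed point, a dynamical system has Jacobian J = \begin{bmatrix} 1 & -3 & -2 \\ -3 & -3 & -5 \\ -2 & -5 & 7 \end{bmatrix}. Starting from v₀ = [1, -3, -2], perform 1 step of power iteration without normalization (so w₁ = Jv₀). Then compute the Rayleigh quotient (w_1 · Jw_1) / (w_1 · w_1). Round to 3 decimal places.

w1 = Jv₀ = (1·1 + (-3)·(-3) + (-2)·(-2); (-3)·1 + (-3)·(-3) + (-5)·(-2); (-2)·1 + (-5)·(-3) + 7·(-2)) = (14, 16, -1)
Jw1 = (-32, -85, -115)
w1·Jw1 = 14·(-32) + 16·(-85) + (-1)·(-115) = -1693; w1·w1 = 14·14 + 16·16 + (-1)·(-1) = 453
λ ≈ -1693/453 = -3.737

-3.737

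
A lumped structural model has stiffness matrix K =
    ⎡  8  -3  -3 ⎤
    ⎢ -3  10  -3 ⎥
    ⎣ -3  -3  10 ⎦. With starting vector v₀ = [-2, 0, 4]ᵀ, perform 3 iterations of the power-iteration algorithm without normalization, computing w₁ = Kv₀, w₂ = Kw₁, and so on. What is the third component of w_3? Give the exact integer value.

6994

w1 = Kv₀ = (8·(-2) + (-3)·0 + (-3)·4; (-3)·(-2) + 10·0 + (-3)·4; (-3)·(-2) + (-3)·0 + 10·4) = (-28, -6, 46)
w2 = Kw1 = (8·(-28) + (-3)·(-6) + (-3)·46; (-3)·(-28) + 10·(-6) + (-3)·46; (-3)·(-28) + (-3)·(-6) + 10·46) = (-344, -114, 562)
w3 = Kw2 = (-4096, -1794, 6994)
The requested component of w3 is 6994.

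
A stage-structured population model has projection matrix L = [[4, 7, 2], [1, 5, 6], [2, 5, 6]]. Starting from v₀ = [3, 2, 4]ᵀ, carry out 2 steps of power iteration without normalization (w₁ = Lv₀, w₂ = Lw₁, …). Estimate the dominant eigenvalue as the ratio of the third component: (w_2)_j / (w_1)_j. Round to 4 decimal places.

12.3250

w1 = Lv₀ = (4·3 + 7·2 + 2·4; 1·3 + 5·2 + 6·4; 2·3 + 5·2 + 6·4) = (34, 37, 40)
w2 = Lw1 = (4·34 + 7·37 + 2·40; 1·34 + 5·37 + 6·40; 2·34 + 5·37 + 6·40) = (475, 459, 493)
Ratio at component: 493 / 40 = 12.3250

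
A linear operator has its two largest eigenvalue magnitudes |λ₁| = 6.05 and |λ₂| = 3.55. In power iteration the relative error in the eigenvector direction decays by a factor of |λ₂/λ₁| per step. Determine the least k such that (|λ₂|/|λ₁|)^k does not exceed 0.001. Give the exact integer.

13

|λ₂/λ₁| = 3.55/6.05 = 0.58678
Need k ≥ ln(0.001) / ln(0.58678) = -6.9078 / -0.5331 ≈ 12.957
Smallest integer k satisfying the bound: 13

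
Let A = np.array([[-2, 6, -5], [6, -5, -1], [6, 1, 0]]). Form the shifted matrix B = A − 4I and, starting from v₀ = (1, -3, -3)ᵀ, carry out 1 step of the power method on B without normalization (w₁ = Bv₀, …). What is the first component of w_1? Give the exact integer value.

B = A − 4I has rows (-6, 6, -5); (6, -9, -1); (6, 1, -4)
w1 = Bv₀ = ((-6)·1 + 6·(-3) + (-5)·(-3); 6·1 + (-9)·(-3) + (-1)·(-3); 6·1 + 1·(-3) + (-4)·(-3)) = (-9, 36, 15)
Requested component of w1: -9

-9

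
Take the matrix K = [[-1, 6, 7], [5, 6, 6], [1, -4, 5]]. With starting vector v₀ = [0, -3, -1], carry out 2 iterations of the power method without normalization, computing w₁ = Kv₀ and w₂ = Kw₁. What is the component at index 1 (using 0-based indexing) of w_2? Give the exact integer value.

w1 = Kv₀ = (-25, -24, 7)
w2 = Kw1 = (-70, -227, 106)
The requested component of w2 is -227.

-227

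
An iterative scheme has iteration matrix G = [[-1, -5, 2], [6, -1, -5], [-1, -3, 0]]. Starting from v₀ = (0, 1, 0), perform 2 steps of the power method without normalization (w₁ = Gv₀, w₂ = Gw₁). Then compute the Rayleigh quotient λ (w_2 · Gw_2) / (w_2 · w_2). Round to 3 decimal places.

2.391

w1 = Gv₀ = (-5, -1, -3)
w2 = Gw1 = (4, -14, 8)
Gw2 = (82, -2, 38)
w2·Gw2 = 4·82 + (-14)·(-2) + 8·38 = 660; w2·w2 = 4·4 + (-14)·(-14) + 8·8 = 276
λ ≈ 660/276 = 2.391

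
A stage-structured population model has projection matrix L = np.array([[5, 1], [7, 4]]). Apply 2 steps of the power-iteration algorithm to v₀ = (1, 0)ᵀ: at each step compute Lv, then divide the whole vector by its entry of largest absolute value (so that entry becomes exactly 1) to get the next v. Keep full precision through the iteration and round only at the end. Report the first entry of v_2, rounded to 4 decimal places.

0.5079

Lv0 = (5.00000, 7.00000); divide by 7.00000 → v1 = (0.71429, 1.00000)
Lv1 = (4.57143, 9.00000); divide by 9.00000 → v2 = (0.50794, 1.00000)
Requested entry of v2: 32/63 = 0.5079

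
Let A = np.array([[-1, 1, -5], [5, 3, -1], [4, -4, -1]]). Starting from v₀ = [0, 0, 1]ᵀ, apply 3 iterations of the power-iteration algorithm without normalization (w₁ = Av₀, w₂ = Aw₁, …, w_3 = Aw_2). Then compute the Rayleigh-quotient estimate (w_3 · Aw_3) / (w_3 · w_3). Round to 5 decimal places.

-0.73043

w1 = Av₀ = ((-1)·0 + 1·0 + (-5)·1; 5·0 + 3·0 + (-1)·1; 4·0 + (-4)·0 + (-1)·1) = (-5, -1, -1)
w2 = Aw1 = ((-1)·(-5) + 1·(-1) + (-5)·(-1); 5·(-5) + 3·(-1) + (-1)·(-1); 4·(-5) + (-4)·(-1) + (-1)·(-1)) = (9, -27, -15)
w3 = Aw2 = (39, -21, 159)
Aw3 = (-855, -27, 81)
w3·Aw3 = 39·(-855) + (-21)·(-27) + 159·81 = -19899; w3·w3 = 39·39 + (-21)·(-21) + 159·159 = 27243
λ ≈ -19899/27243 = -0.73043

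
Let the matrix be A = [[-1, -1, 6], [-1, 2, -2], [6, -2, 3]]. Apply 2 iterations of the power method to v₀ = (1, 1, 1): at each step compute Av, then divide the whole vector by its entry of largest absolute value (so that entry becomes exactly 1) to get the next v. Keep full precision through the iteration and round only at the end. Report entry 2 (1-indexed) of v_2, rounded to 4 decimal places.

Av0 = (4.00000, -1.00000, 7.00000); divide by 7.00000 → v1 = (0.57143, -0.14286, 1.00000)
Av1 = (5.57143, -2.85714, 6.71429); divide by 6.71429 → v2 = (0.82979, -0.42553, 1.00000)
Requested entry of v2: -20/47 = -0.4255

-0.4255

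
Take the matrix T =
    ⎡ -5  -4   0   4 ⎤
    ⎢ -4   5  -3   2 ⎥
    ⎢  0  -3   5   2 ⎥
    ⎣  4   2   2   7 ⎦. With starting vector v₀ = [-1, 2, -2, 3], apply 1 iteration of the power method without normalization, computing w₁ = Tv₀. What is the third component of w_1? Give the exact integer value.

w1 = Tv₀ = ((-5)·(-1) + (-4)·2 + 0·(-2) + 4·3; (-4)·(-1) + 5·2 + (-3)·(-2) + 2·3; 0·(-1) + (-3)·2 + 5·(-2) + 2·3; 4·(-1) + 2·2 + 2·(-2) + 7·3) = (9, 26, -10, 17)
The requested component of w1 is -10.

-10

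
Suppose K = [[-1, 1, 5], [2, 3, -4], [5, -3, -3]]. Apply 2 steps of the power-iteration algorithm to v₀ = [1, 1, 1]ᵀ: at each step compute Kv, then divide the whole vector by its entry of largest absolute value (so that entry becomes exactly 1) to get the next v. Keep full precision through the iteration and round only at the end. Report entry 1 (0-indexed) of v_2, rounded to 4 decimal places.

0.6800

Kv0 = (5.00000, 1.00000, -1.00000); divide by 5.00000 → v1 = (1.00000, 0.20000, -0.20000)
Kv1 = (-1.80000, 3.40000, 5.00000); divide by 5.00000 → v2 = (-0.36000, 0.68000, 1.00000)
Requested entry of v2: 17/25 = 0.6800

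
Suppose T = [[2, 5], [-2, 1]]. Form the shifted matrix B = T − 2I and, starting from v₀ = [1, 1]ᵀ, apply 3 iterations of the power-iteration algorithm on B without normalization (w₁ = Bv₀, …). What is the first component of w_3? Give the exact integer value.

-35

B = T − 2I has rows (0, 5); (-2, -1)
w1 = Bv₀ = (0·1 + 5·1; (-2)·1 + (-1)·1) = (5, -3)
w2 = Bw1 = (0·5 + 5·(-3); (-2)·5 + (-1)·(-3)) = (-15, -7)
w3 = Bw2 = (-35, 37)
Requested component of w3: -35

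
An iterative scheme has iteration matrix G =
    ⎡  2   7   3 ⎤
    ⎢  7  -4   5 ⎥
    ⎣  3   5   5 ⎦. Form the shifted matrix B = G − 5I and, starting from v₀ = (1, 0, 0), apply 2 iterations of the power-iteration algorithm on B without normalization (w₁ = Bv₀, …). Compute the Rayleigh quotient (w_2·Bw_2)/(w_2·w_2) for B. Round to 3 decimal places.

μ ≈ -12.948

B = G − 5I has rows (-3, 7, 3); (7, -9, 5); (3, 5, 0)
w1 = Bv₀ = ((-3)·1 + 7·0 + 3·0; 7·1 + (-9)·0 + 5·0; 3·1 + 5·0 + 0·0) = (-3, 7, 3)
w2 = Bw1 = ((-3)·(-3) + 7·7 + 3·3; 7·(-3) + (-9)·7 + 5·3; 3·(-3) + 5·7 + 0·3) = (67, -69, 26)
Bw2 = (-606, 1220, -144)
w2·Bw2 = -128526; w2·w2 = 9926; μ ≈ -128526/9926 = -12.948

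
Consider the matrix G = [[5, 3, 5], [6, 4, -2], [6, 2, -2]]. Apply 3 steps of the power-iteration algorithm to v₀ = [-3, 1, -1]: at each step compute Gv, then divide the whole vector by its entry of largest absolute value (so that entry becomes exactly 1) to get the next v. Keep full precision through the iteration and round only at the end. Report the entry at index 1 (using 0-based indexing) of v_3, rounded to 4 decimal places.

0.7940

Gv0 = (-17.00000, -12.00000, -14.00000); divide by -17.00000 → v1 = (1.00000, 0.70588, 0.82353)
Gv1 = (11.23529, 7.17647, 5.76471); divide by 11.23529 → v2 = (1.00000, 0.63874, 0.51309)
Gv2 = (9.48168, 7.52880, 6.25131); divide by 9.48168 → v3 = (1.00000, 0.79404, 0.65930)
Requested entry of v3: -1438/-1811 = 0.7940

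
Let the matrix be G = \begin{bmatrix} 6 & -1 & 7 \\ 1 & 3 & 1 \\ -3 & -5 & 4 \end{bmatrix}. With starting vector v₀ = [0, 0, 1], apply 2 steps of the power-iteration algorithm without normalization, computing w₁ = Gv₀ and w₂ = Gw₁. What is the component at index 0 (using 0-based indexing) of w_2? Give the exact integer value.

69

w1 = Gv₀ = (7, 1, 4)
w2 = Gw1 = (69, 14, -10)
The requested component of w2 is 69.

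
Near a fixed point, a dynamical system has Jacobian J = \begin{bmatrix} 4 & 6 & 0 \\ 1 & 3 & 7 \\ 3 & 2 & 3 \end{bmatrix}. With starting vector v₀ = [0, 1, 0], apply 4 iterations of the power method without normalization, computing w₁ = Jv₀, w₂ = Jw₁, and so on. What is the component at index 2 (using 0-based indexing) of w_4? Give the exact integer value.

w1 = Jv₀ = (4·0 + 6·1 + 0·0; 1·0 + 3·1 + 7·0; 3·0 + 2·1 + 3·0) = (6, 3, 2)
w2 = Jw1 = (4·6 + 6·3 + 0·2; 1·6 + 3·3 + 7·2; 3·6 + 2·3 + 3·2) = (42, 29, 30)
w3 = Jw2 = (342, 339, 274)
w4 = Jw3 = (3402, 3277, 2526)
The requested component of w4 is 2526.

2526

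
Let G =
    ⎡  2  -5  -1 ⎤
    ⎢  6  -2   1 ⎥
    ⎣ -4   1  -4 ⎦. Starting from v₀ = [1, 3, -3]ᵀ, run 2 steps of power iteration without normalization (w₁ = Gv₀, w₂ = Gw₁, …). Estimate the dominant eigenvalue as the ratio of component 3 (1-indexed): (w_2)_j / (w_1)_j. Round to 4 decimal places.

-0.6364

w1 = Gv₀ = (-10, -3, 11)
w2 = Gw1 = (-16, -43, -7)
Ratio at component: -7 / 11 = -0.6364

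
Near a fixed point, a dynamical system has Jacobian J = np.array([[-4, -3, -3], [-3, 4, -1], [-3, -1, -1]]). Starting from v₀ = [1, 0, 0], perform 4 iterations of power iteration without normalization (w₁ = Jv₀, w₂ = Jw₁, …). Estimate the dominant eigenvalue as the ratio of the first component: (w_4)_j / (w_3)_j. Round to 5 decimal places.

w1 = Jv₀ = (-4, -3, -3)
w2 = Jw1 = (34, 3, 18)
w3 = Jw2 = (-199, -108, -123)
w4 = Jw3 = (1489, 288, 828)
Ratio at component: 1489 / -199 = -7.48241

λ ≈ -7.48241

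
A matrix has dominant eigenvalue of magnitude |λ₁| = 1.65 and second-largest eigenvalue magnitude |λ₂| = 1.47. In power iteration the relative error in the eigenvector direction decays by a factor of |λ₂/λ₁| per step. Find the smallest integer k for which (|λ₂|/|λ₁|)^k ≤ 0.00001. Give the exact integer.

|λ₂/λ₁| = 1.47/1.65 = 0.89091
Need k ≥ ln(0.00001) / ln(0.89091) = -11.5129 / -0.1155 ≈ 99.668
Smallest integer k satisfying the bound: 100

100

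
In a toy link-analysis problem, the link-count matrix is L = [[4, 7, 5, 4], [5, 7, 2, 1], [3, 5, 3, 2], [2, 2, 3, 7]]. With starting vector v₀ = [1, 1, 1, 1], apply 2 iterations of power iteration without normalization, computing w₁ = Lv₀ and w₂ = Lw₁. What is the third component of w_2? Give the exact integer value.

202

w1 = Lv₀ = (4·1 + 7·1 + 5·1 + 4·1; 5·1 + 7·1 + 2·1 + 1·1; 3·1 + 5·1 + 3·1 + 2·1; 2·1 + 2·1 + 3·1 + 7·1) = (20, 15, 13, 14)
w2 = Lw1 = (4·20 + 7·15 + 5·13 + 4·14; 5·20 + 7·15 + 2·13 + 1·14; 3·20 + 5·15 + 3·13 + 2·14; 2·20 + 2·15 + 3·13 + 7·14) = (306, 245, 202, 207)
The requested component of w2 is 202.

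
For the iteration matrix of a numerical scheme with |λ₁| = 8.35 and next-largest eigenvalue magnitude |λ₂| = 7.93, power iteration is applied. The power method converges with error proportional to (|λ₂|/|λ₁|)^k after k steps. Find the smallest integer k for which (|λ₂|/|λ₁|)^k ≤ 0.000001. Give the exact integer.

|λ₂/λ₁| = 7.93/8.35 = 0.94970
Need k ≥ ln(0.000001) / ln(0.94970) = -13.8155 / -0.0516 ≈ 267.698
Smallest integer k satisfying the bound: 268

268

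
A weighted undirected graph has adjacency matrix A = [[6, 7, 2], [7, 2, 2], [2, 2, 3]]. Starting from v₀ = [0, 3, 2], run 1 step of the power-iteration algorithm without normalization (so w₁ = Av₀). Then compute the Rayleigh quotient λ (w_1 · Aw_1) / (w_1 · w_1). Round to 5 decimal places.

λ ≈ 11.00345

w1 = Av₀ = (6·0 + 7·3 + 2·2; 7·0 + 2·3 + 2·2; 2·0 + 2·3 + 3·2) = (25, 10, 12)
Aw1 = (244, 219, 106)
w1·Aw1 = 25·244 + 10·219 + 12·106 = 9562; w1·w1 = 25·25 + 10·10 + 12·12 = 869
λ ≈ 9562/869 = 11.00345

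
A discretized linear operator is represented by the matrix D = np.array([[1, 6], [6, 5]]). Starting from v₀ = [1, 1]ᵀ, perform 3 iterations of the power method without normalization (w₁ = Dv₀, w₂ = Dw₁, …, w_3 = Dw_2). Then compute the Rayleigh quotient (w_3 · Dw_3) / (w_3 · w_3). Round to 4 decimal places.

w1 = Dv₀ = (7, 11)
w2 = Dw1 = (73, 97)
w3 = Dw2 = (655, 923)
Dw3 = (6193, 8545)
w3·Dw3 = 655·6193 + 923·8545 = 11943450; w3·w3 = 655·655 + 923·923 = 1280954
λ ≈ 11943450/1280954 = 9.3239

λ ≈ 9.3239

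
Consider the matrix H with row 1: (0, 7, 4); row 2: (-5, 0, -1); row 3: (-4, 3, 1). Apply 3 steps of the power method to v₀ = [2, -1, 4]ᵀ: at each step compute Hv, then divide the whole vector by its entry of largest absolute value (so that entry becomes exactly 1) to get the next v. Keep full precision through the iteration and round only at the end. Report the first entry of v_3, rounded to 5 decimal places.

-0.84755

Hv0 = (9.000000, -14.000000, -7.000000); divide by -14.000000 → v1 = (-0.642857, 1.000000, 0.500000)
Hv1 = (9.000000, 2.714286, 6.071429); divide by 9.000000 → v2 = (1.000000, 0.301587, 0.674603)
Hv2 = (4.809524, -5.674603, -2.420635); divide by -5.674603 → v3 = (-0.847552, 1.000000, 0.426573)
Requested entry of v3: -606/715 = -0.84755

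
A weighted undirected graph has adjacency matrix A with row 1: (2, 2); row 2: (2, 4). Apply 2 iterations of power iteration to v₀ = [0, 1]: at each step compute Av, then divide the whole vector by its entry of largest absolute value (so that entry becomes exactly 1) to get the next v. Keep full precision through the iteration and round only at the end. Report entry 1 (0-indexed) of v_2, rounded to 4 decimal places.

Av0 = (2.00000, 4.00000); divide by 4.00000 → v1 = (0.50000, 1.00000)
Av1 = (3.00000, 5.00000); divide by 5.00000 → v2 = (0.60000, 1.00000)
Requested entry of v2: 20/20 = 1.0000

1.0000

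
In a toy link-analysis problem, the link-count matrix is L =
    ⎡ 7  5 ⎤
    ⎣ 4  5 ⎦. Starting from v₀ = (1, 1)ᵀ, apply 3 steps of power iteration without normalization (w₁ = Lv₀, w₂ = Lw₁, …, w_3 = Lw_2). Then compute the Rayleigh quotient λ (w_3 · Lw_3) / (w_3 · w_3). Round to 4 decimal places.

w1 = Lv₀ = (7·1 + 5·1; 4·1 + 5·1) = (12, 9)
w2 = Lw1 = (7·12 + 5·9; 4·12 + 5·9) = (129, 93)
w3 = Lw2 = (1368, 981)
Lw3 = (14481, 10377)
w3·Lw3 = 1368·14481 + 981·10377 = 29989845; w3·w3 = 1368·1368 + 981·981 = 2833785
λ ≈ 29989845/2833785 = 10.5830

10.5830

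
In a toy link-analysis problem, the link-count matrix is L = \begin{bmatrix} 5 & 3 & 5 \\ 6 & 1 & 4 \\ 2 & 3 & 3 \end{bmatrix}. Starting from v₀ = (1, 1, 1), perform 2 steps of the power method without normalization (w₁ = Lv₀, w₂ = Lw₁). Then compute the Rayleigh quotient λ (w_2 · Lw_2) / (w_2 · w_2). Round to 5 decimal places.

w1 = Lv₀ = (13, 11, 8)
w2 = Lw1 = (138, 121, 83)
Lw2 = (1468, 1281, 888)
w2·Lw2 = 138·1468 + 121·1281 + 83·888 = 431289; w2·w2 = 138·138 + 121·121 + 83·83 = 40574
λ ≈ 431289/40574 = 10.62969

10.62969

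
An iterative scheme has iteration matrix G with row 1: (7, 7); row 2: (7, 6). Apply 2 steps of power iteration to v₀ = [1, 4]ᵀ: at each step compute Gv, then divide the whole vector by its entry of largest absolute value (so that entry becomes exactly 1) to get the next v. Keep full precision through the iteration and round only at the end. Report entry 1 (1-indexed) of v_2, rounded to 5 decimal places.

1.00000

Gv0 = (35.000000, 31.000000); divide by 35.000000 → v1 = (1.000000, 0.885714)
Gv1 = (13.200000, 12.314286); divide by 13.200000 → v2 = (1.000000, 0.932900)
Requested entry of v2: 462/462 = 1.00000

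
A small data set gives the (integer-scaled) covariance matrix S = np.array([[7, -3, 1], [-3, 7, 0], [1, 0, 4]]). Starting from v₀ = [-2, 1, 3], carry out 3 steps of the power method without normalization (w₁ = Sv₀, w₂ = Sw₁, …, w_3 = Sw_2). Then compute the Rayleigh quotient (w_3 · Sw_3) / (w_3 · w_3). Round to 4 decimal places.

w1 = Sv₀ = (7·(-2) + (-3)·1 + 1·3; (-3)·(-2) + 7·1 + 0·3; 1·(-2) + 0·1 + 4·3) = (-14, 13, 10)
w2 = Sw1 = (7·(-14) + (-3)·13 + 1·10; (-3)·(-14) + 7·13 + 0·10; 1·(-14) + 0·13 + 4·10) = (-127, 133, 26)
w3 = Sw2 = (-1262, 1312, -23)
Sw3 = (-12793, 12970, -1354)
w3·Sw3 = (-1262)·(-12793) + 1312·12970 + (-23)·(-1354) = 33192548; w3·w3 = (-1262)·(-1262) + 1312·1312 + (-23)·(-23) = 3314517
λ ≈ 33192548/3314517 = 10.0143

10.0143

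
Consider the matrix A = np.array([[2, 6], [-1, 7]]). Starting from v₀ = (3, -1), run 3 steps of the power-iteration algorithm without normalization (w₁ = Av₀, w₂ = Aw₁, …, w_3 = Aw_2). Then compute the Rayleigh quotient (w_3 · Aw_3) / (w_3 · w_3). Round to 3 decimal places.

6.377

w1 = Av₀ = (0, -10)
w2 = Aw1 = (-60, -70)
w3 = Aw2 = (-540, -430)
Aw3 = (-3660, -2470)
w3·Aw3 = (-540)·(-3660) + (-430)·(-2470) = 3038500; w3·w3 = (-540)·(-540) + (-430)·(-430) = 476500
λ ≈ 3038500/476500 = 6.377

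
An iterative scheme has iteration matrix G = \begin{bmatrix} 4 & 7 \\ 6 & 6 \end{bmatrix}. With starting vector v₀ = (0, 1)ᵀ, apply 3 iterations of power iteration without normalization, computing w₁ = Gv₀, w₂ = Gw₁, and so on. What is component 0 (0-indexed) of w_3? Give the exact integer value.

826

w1 = Gv₀ = (4·0 + 7·1; 6·0 + 6·1) = (7, 6)
w2 = Gw1 = (4·7 + 7·6; 6·7 + 6·6) = (70, 78)
w3 = Gw2 = (826, 888)
The requested component of w3 is 826.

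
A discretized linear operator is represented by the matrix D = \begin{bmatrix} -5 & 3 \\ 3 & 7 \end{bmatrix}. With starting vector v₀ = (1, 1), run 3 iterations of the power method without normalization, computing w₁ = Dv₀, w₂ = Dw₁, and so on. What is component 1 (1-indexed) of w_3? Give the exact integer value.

-8

w1 = Dv₀ = ((-5)·1 + 3·1; 3·1 + 7·1) = (-2, 10)
w2 = Dw1 = ((-5)·(-2) + 3·10; 3·(-2) + 7·10) = (40, 64)
w3 = Dw2 = (-8, 568)
The requested component of w3 is -8.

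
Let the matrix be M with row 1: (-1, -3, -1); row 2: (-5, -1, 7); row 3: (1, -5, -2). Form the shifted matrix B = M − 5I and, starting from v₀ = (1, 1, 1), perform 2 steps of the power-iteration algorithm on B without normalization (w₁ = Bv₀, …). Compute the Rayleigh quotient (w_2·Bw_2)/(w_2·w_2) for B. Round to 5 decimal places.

B = M − 5I has rows (-6, -3, -1); (-5, -6, 7); (1, -5, -7)
w1 = Bv₀ = ((-6)·1 + (-3)·1 + (-1)·1; (-5)·1 + (-6)·1 + 7·1; 1·1 + (-5)·1 + (-7)·1) = (-10, -4, -11)
w2 = Bw1 = ((-6)·(-10) + (-3)·(-4) + (-1)·(-11); (-5)·(-10) + (-6)·(-4) + 7·(-11); 1·(-10) + (-5)·(-4) + (-7)·(-11)) = (83, -3, 87)
Bw2 = (-576, 212, -511)
w2·Bw2 = -92901; w2·w2 = 14467; μ ≈ -92901/14467 = -6.42158

μ ≈ -6.42158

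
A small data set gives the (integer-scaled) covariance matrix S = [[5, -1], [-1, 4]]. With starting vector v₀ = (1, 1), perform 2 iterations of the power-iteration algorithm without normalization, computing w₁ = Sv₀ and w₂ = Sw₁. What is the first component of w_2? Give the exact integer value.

w1 = Sv₀ = (5·1 + (-1)·1; (-1)·1 + 4·1) = (4, 3)
w2 = Sw1 = (5·4 + (-1)·3; (-1)·4 + 4·3) = (17, 8)
The requested component of w2 is 17.

17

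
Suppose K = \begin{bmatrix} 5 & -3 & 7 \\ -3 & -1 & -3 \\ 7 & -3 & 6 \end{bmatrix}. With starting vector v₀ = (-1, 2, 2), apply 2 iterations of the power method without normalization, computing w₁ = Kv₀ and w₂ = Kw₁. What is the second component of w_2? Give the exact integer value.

w1 = Kv₀ = (3, -5, -1)
w2 = Kw1 = (23, -1, 30)
The requested component of w2 is -1.

-1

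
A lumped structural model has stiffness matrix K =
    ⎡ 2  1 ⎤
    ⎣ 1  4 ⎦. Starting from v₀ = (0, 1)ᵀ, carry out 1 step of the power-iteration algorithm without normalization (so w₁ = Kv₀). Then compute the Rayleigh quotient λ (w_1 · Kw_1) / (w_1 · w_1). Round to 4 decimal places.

4.3529

w1 = Kv₀ = (2·0 + 1·1; 1·0 + 4·1) = (1, 4)
Kw1 = (6, 17)
w1·Kw1 = 1·6 + 4·17 = 74; w1·w1 = 1·1 + 4·4 = 17
λ ≈ 74/17 = 4.3529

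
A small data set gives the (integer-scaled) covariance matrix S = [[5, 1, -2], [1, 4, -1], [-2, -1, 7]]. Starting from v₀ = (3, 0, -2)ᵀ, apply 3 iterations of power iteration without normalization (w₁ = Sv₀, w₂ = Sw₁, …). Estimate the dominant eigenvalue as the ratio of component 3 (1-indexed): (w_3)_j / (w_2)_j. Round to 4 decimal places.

8.8525

w1 = Sv₀ = (5·3 + 1·0 + (-2)·(-2); 1·3 + 4·0 + (-1)·(-2); (-2)·3 + (-1)·0 + 7·(-2)) = (19, 5, -20)
w2 = Sw1 = (5·19 + 1·5 + (-2)·(-20); 1·19 + 4·5 + (-1)·(-20); (-2)·19 + (-1)·5 + 7·(-20)) = (140, 59, -183)
w3 = Sw2 = (1125, 559, -1620)
Ratio at component: -1620 / -183 = 8.8525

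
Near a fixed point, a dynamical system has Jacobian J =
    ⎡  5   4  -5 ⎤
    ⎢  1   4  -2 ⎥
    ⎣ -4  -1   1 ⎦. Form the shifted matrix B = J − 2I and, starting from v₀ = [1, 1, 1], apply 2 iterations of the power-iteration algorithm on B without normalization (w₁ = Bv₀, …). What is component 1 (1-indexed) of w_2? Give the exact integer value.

40

B = J − 2I has rows (3, 4, -5); (1, 2, -2); (-4, -1, -1)
w1 = Bv₀ = (3·1 + 4·1 + (-5)·1; 1·1 + 2·1 + (-2)·1; (-4)·1 + (-1)·1 + (-1)·1) = (2, 1, -6)
w2 = Bw1 = (3·2 + 4·1 + (-5)·(-6); 1·2 + 2·1 + (-2)·(-6); (-4)·2 + (-1)·1 + (-1)·(-6)) = (40, 16, -3)
Requested component of w2: 40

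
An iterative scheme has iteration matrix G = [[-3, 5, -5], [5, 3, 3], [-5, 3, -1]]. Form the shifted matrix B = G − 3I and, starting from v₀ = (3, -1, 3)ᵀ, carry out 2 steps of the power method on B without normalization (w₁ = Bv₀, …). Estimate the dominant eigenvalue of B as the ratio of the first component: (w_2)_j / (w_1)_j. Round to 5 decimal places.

-13.10526

B = G − 3I has rows (-6, 5, -5); (5, 0, 3); (-5, 3, -4)
w1 = Bv₀ = ((-6)·3 + 5·(-1) + (-5)·3; 5·3 + 0·(-1) + 3·3; (-5)·3 + 3·(-1) + (-4)·3) = (-38, 24, -30)
w2 = Bw1 = ((-6)·(-38) + 5·24 + (-5)·(-30); 5·(-38) + 0·24 + 3·(-30); (-5)·(-38) + 3·24 + (-4)·(-30)) = (498, -280, 382)
Ratio: 498/-38 = -13.10526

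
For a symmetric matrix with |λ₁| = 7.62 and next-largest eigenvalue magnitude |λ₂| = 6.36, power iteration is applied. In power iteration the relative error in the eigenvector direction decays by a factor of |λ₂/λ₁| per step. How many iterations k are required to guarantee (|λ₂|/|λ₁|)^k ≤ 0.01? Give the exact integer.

26

|λ₂/λ₁| = 6.36/7.62 = 0.83465
Need k ≥ ln(0.01) / ln(0.83465) = -4.6052 / -0.1807 ≈ 25.478
Smallest integer k satisfying the bound: 26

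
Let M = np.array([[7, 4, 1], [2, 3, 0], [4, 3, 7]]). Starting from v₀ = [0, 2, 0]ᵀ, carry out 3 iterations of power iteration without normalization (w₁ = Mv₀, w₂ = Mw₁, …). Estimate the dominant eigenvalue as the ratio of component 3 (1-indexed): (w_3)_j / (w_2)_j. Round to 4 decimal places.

11.8478

w1 = Mv₀ = (7·0 + 4·2 + 1·0; 2·0 + 3·2 + 0·0; 4·0 + 3·2 + 7·0) = (8, 6, 6)
w2 = Mw1 = (7·8 + 4·6 + 1·6; 2·8 + 3·6 + 0·6; 4·8 + 3·6 + 7·6) = (86, 34, 92)
w3 = Mw2 = (830, 274, 1090)
Ratio at component: 1090 / 92 = 11.8478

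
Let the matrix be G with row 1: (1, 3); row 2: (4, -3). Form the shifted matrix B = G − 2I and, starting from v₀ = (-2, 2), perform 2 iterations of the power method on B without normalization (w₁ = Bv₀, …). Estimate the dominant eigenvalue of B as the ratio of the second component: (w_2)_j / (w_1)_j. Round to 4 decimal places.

B = G − 2I has rows (-1, 3); (4, -5)
w1 = Bv₀ = ((-1)·(-2) + 3·2; 4·(-2) + (-5)·2) = (8, -18)
w2 = Bw1 = ((-1)·8 + 3·(-18); 4·8 + (-5)·(-18)) = (-62, 122)
Ratio: 122/-18 = -6.7778

-6.7778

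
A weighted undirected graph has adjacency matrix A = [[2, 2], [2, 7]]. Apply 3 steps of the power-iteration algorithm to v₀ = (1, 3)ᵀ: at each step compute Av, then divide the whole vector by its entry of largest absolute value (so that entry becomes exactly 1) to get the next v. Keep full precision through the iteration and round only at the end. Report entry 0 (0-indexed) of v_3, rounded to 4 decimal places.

0.3507

Av0 = (8.00000, 23.00000); divide by 23.00000 → v1 = (0.34783, 1.00000)
Av1 = (2.69565, 7.69565); divide by 7.69565 → v2 = (0.35028, 1.00000)
Av2 = (2.70056, 7.70056); divide by 7.70056 → v3 = (0.35070, 1.00000)
Requested entry of v3: 478/1363 = 0.3507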